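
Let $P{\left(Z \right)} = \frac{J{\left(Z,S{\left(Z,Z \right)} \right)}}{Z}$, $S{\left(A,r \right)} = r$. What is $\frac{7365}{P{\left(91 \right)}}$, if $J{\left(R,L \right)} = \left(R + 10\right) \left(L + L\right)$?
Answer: $\frac{7365}{202} \approx 36.46$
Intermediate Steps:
$J{\left(R,L \right)} = 2 L \left(10 + R\right)$ ($J{\left(R,L \right)} = \left(10 + R\right) 2 L = 2 L \left(10 + R\right)$)
$P{\left(Z \right)} = 20 + 2 Z$ ($P{\left(Z \right)} = \frac{2 Z \left(10 + Z\right)}{Z} = 20 + 2 Z$)
$\frac{7365}{P{\left(91 \right)}} = \frac{7365}{20 + 2 \cdot 91} = \frac{7365}{20 + 182} = \frac{7365}{202}$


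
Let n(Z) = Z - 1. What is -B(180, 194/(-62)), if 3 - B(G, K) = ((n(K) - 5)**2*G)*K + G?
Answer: -1393080933/29791 ≈ -46762.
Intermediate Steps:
n(Z) = -1 + Z
B(G, K) = 3 - G - G*K*(-6 + K)**2 (B(G, K) = 3 - ((((-1 + K) - 5)**2*G)*K + G) = 3 - (((-6 + K)**2*G)*K + G) = 3 - ((G*(-6 + K)**2)*K + G) = 3 - (G*K*(-6 + K)**2 + G) = 3 - (G + G*K*(-6 + K)**2) = 3 + (-G - G*K*(-6 + K)**2) = 3 - G - G*K*(-6 + K)**2)
-B(180, 194/(-62)) = -(3 - 1*180 - 1*180*194/(-62)*(-6 + 194/(-62))**2) = -(3 - 180 - 1*180*194*(-1/62)*(-6 + 194*(-1/62))**2) = -(3 - 180 - 1*180*(-97/31)*(-6 - 97/31)**2) = -(3 - 180 - 1*180*(-97/31)*(-283/31)**2) = -(3 - 180 - 1*180*(-97/31)*80089/961) = -(3 - 180 + 1398353940/29791) = -1*1393080933/29791 = -1393080933/29791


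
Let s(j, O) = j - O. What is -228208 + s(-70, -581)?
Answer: -227697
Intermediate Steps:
-228208 + s(-70, -581) = -228208 + (-70 - 1*(-581)) = -228208 + (-70 + 581) = -228208 + 511 = -227697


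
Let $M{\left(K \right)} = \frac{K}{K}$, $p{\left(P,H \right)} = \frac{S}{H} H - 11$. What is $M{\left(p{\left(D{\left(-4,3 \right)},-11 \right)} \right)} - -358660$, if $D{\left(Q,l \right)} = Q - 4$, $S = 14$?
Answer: $358661$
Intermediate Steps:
$D{\left(Q,l \right)} = -4 + Q$
$p{\left(P,H \right)} = 3$ ($p{\left(P,H \right)} = \frac{14}{H} H - 11 = 14 - 11 = 3$)
$M{\left(K \right)} = 1$
$M{\left(p{\left(D{\left(-4,3 \right)},-11 \right)} \right)} - -358660 = 1 - -358660 = 1 + 358660 = 358661$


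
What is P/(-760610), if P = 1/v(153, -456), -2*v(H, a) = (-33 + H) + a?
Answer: -1/127782480 ≈ -7.8258e-9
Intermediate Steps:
v(H, a) = 33/2 - H/2 - a/2 (v(H, a) = -((-33 + H) + a)/2 = -(-33 + H + a)/2 = 33/2 - H/2 - a/2)
P = 1/168 (P = 1/(33/2 - ½*153 - ½*(-456)) = 1/(33/2 - 153/2 + 228) = 1/168 ≈ 0.0059524)
P/(-760610) = (1/168)/(-760610) = (1/168)*(-1/760610) = -1/127782480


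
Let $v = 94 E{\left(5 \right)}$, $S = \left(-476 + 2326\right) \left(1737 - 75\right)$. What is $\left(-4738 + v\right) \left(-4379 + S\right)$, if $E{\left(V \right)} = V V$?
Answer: $-7331926548$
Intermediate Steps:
$E{\left(V \right)} = V^{2}$
$S = 3074700$ ($S = 1850 \cdot 1662 = 3074700$)
$v = 2350$ ($v = 94 \cdot 5^{2} = 94 \cdot 25 = 2350$)
$\left(-4738 + v\right) \left(-4379 + S\right) = \left(-4738 + 2350\right) \left(-4379 + 3074700\right) = \left(-2388\right) 3070321 = -7331926548$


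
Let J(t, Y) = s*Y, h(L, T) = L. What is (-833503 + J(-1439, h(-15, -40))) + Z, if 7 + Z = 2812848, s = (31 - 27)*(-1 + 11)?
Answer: 1978738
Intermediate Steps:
s = 40 (s = 4*10 = 40)
J(t, Y) = 40*Y
Z = 2812841 (Z = -7 + 2812848 = 2812841)
(-833503 + J(-1439, h(-15, -40))) + Z = (-833503 + 40*(-15)) + 2812841 = (-833503 - 600) + 2812841 = -834103 + 2812841 = 1978738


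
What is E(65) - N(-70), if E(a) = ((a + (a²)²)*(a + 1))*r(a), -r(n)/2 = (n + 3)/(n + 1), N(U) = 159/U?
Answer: -169938568641/70 ≈ -2.4277e+9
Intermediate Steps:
r(n) = -2*(3 + n)/(1 + n) (r(n) = -2*(n + 3)/(n + 1) = -2*(3 + n)/(1 + n))
E(a) = 2*(-3 - a)*(a + a⁴) (E(a) = ((a + (a²)²)*(a + 1))*(2*(-3 - a)/(1 + a)) = ((a + a⁴)*(1 + a))*(2*(-3 - a)/(1 + a)) = ((1 + a)*(a + a⁴))*(2*(-3 - a)/(1 + a)) = 2*(-3 - a)*(a + a⁴))
E(65) - N(-70) = 2*65*(-3 - 1*65 - 1*65⁴ - 3*65³) - 159/(-70) = 2*65*(-3 - 65 - 1*17850625 - 3*274625) - 159*(-1)/70 = 2*65*(-3 - 65 - 17850625 - 823875) - 1*(-159/70) = 2*65*(-18674568) + 159/70 = -2427693840 + 159/70 = -169938568641/70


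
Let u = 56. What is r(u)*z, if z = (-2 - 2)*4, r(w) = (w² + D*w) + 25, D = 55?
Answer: -99856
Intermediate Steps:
r(w) = 25 + w² + 55*w (r(w) = (w² + 55*w) + 25 = 25 + w² + 55*w)
z = -16 (z = -4*4 = -16)
r(u)*z = (25 + 56² + 55*56)*(-16) = (25 + 3136 + 3080)*(-16) = 6241*(-16) = -99856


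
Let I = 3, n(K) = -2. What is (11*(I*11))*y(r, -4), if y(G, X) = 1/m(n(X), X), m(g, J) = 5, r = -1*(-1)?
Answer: 363/5 ≈ 72.600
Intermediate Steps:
r = 1
y(G, X) = 1/5
(11*(I*11))*y(r, -4) = (11*(3*11))*(1/5) = (11*33)*(1/5) = 363*(1/5) = 363/5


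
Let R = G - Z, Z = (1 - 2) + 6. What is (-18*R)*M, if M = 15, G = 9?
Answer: -1080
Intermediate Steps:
Z = 5 (Z = -1 + 6 = 5)
R = 4 (R = 9 - 1*5 = 9 - 5 = 4)
(-18*R)*M = -18*4*15 = -72*15 = -1080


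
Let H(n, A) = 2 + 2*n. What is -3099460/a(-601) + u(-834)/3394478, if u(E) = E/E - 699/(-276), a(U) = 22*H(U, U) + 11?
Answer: 967936496509385/8241072954664 ≈ 117.45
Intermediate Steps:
a(U) = 55 + 44*U (a(U) = 22*(2 + 2*U) + 11 = (44 + 44*U) + 11 = 55 + 44*U)
u(E) = 325/92 (u(E) = 1 - 699*(-1/276) = 1 + 233/92 = 325/92)
-3099460/a(-601) + u(-834)/3394478 = -3099460/(55 + 44*(-601)) + (325/92)/3394478 = -3099460/(55 - 26444) + (325/92)*(1/3394478) = -3099460/(-26389) + 325/312291976 = -3099460*(-1/26389) + 325/312291976 = 3099460/26389 + 325/312291976 = 967936496509385/8241072954664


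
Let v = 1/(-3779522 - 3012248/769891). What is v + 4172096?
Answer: 12140060833713927709/2909822984350 ≈ 4.1721e+6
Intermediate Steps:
v = -769891/2909822984350 (v = 1/(-3779522 - 3012248*1/769891) = 1/(-3779522 - 3012248/769891) = 1/(-2909822984350/769891) = -769891/2909822984350 ≈ -2.6458e-7)
v + 4172096 = -769891/2909822984350 + 4172096 = 12140060833713927709/2909822984350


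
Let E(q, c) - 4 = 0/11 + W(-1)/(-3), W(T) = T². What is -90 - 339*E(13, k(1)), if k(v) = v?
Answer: -1333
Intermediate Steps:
E(q, c) = 11/3 (E(q, c) = 4 + (0/11 + (-1)²/(-3)) = 4 + (0*(1/11) + 1*(-⅓)) = 4 + (0 - ⅓) = 4 - ⅓ = 11/3)
-90 - 339*E(13, k(1)) = -90 - 339*11/3 = -90 - 1243 = -1333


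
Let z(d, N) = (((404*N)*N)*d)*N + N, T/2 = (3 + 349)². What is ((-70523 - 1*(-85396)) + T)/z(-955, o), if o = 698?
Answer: -262681/131205187000742 ≈ -2.0021e-9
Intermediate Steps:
T = 247808 (T = 2*(3 + 349)² = 2*352² = 2*123904 = 247808)
z(d, N) = N + 404*d*N³ (z(d, N) = ((404*N²)*d)*N + N = (404*d*N²)*N + N = 404*d*N³ + N = N + 404*d*N³)
((-70523 - 1*(-85396)) + T)/z(-955, o) = ((-70523 - 1*(-85396)) + 247808)/(698 + 404*(-955)*698³) = ((-70523 + 85396) + 247808)/(698 + 404*(-955)*340068392) = (14873 + 247808)/(698 - 131205187001440) = 262681/(-131205187000742) = 262681*(-1/131205187000742) = -262681/131205187000742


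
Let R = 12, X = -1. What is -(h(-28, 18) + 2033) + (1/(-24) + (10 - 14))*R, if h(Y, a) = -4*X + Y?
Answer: -4115/2 ≈ -2057.5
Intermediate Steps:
h(Y, a) = 4 + Y (h(Y, a) = -4*(-1) + Y = 4 + Y)
-(h(-28, 18) + 2033) + (1/(-24) + (10 - 14))*R = -((4 - 28) + 2033) + (1/(-24) + (10 - 14))*12 = -(-24 + 2033) + (-1/24 - 4)*12 = -1*2009 - 97/24*12 = -2009 - 97/2 = -4115/2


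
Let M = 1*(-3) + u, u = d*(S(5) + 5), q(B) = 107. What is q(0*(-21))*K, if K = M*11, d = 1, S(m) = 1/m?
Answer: 12947/5 ≈ 2589.4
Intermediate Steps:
u = 26/5 (u = 1*(1/5 + 5) = 1*(⅕ + 5) = 1*(26/5) = 26/5 ≈ 5.2000)
M = 11/5 (M = 1*(-3) + 26/5 = -3 + 26/5 = 11/5 ≈ 2.2000)
K = 121/5 (K = (11/5)*11 = 121/5 ≈ 24.200)
q(0*(-21))*K = 107*(121/5) = 12947/5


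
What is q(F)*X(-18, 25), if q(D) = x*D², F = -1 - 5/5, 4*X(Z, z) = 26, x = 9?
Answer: 234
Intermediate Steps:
X(Z, z) = 13/2 (X(Z, z) = (¼)*26 = 13/2)
F = -2 (F = -1 - 5/5 = -1 - 1*1 = -1 - 1 = -2)
q(D) = 9*D²
q(F)*X(-18, 25) = (9*(-2)²)*(13/2) = (9*4)*(13/2) = 36*(13/2) = 234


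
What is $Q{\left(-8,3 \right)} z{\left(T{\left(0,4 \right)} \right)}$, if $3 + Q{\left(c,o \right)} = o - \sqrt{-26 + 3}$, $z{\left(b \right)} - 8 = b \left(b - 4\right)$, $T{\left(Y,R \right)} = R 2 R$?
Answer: $- 904 i \sqrt{23} \approx - 4335.4 i$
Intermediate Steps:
$T{\left(Y,R \right)} = 2 R^{2}$ ($T{\left(Y,R \right)} = 2 R R = 2 R^{2}$)
$z{\left(b \right)} = 8 + b \left(-4 + b\right)$ ($z{\left(b \right)} = 8 + b \left(b - 4\right) = 8 + b \left(-4 + b\right)$)
$Q{\left(c,o \right)} = -3 + o - i \sqrt{23}$ ($Q{\left(c,o \right)} = -3 + \left(o - \sqrt{-26 + 3}\right) = -3 + \left(o - \sqrt{-23}\right) = -3 + \left(o - i \sqrt{23}\right) = -3 + o - i \sqrt{23}$)
$Q{\left(-8,3 \right)} z{\left(T{\left(0,4 \right)} \right)} = \left(-3 + 3 - i \sqrt{23}\right) \left(8 + \left(2 \cdot 4^{2}\right)^{2} - 4 \cdot 2 \cdot 4^{2}\right) = - i \sqrt{23} \left(8 + \left(2 \cdot 16\right)^{2} - 4 \cdot 2 \cdot 16\right) = - i \sqrt{23} \left(8 + 32^{2} - 128\right) = - i \sqrt{23} \left(8 + 1024 - 128\right) = - i \sqrt{23} \cdot 904 = - 904 i \sqrt{23}$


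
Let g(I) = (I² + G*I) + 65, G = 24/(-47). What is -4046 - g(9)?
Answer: -196808/47 ≈ -4187.4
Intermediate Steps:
G = -24/47 (G = 24*(-1/47) = -24/47 ≈ -0.51064)
g(I) = 65 + I² - 24*I/47 (g(I) = (I² - 24*I/47) + 65 = 65 + I² - 24*I/47)
-4046 - g(9) = -4046 - (65 + 9² - 24/47*9) = -4046 - (65 + 81 - 216/47) = -4046 - 1*6646/47 = -4046 - 6646/47 = -196808/47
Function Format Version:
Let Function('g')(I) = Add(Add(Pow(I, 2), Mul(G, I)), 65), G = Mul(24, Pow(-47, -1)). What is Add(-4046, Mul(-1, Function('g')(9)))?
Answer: Rational(-196808, 47) ≈ -4187.4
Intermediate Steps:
G = Rational(-24, 47) (G = Mul(24, Rational(-1, 47)) = Rational(-24, 47) ≈ -0.51064)
Function('g')(I) = Add(65, Pow(I, 2), Mul(Rational(-24, 47), I)) (Function('g')(I) = Add(Add(Pow(I, 2), Mul(Rational(-24, 47), I)), 65) = Add(65, Pow(I, 2), Mul(Rational(-24, 47), I)))
Add(-4046, Mul(-1, Function('g')(9))) = Add(-4046, Mul(-1, Add(65, Pow(9, 2), Mul(Rational(-24, 47), 9)))) = Add(-4046, Mul(-1, Add(65, 81, Rational(-216, 47)))) = Add(-4046, Mul(-1, Rational(6646, 47))) = Add(-4046, Rational(-6646, 47)) = Rational(-196808, 47)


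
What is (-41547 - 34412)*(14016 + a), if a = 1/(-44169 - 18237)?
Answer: -66440007637705/62406 ≈ -1.0646e+9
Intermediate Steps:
a = -1/62406 (a = 1/(-62406) = -1/62406 ≈ -1.6024e-5)
(-41547 - 34412)*(14016 + a) = (-41547 - 34412)*(14016 - 1/62406) = -75959*874682495/62406 = -66440007637705/62406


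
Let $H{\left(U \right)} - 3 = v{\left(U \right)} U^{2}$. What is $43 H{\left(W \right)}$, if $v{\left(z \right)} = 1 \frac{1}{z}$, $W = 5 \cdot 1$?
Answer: $344$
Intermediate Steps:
$W = 5$
$v{\left(z \right)} = \frac{1}{z}$
$H{\left(U \right)} = 3 + U$ ($H{\left(U \right)} = 3 + \frac{U^{2}}{U} = 3 + U$)
$43 H{\left(W \right)} = 43 \left(3 + 5\right) = 43 \cdot 8 = 344$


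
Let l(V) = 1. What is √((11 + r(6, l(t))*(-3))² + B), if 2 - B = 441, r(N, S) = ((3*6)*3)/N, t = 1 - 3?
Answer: I*√183 ≈ 13.528*I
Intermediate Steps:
t = -2
r(N, S) = 54/N (r(N, S) = (18*3)/N = 54/N)
B = -439 (B = 2 - 1*441 = 2 - 441 = -439)
√((11 + r(6, l(t))*(-3))² + B) = √((11 + (54/6)*(-3))² - 439) = √((11 + (54*(⅙))*(-3))² - 439) = √((11 + 9*(-3))² - 439) = √((11 - 27)² - 439) = √((-16)² - 439) = √(256 - 439) = √(-183) = I*√183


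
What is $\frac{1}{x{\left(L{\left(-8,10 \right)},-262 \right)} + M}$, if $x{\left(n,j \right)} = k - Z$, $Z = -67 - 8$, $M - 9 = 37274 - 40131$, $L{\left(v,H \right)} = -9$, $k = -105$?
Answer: $- \frac{1}{2878} \approx -0.00034746$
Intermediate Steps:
$M = -2848$ ($M = 9 + \left(37274 - 40131\right) = 9 - 2857 = -2848$)
$Z = -75$
$x{\left(n,j \right)} = -30$ ($x{\left(n,j \right)} = -105 - -75 = -105 + 75 = -30$)
$\frac{1}{x{\left(L{\left(-8,10 \right)},-262 \right)} + M} = \frac{1}{-30 - 2848} = \frac{1}{-2878} = - \frac{1}{2878}$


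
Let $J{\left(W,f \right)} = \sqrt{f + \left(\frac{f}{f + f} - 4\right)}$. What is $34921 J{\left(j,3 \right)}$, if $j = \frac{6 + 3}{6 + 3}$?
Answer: $\frac{34921 i \sqrt{2}}{2} \approx 24693.0 i$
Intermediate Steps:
$j = 1$ ($j = \frac{9}{9} = 9 \cdot \frac{1}{9} = 1$)
$J{\left(W,f \right)} = \sqrt{- \frac{7}{2} + f}$ ($J{\left(W,f \right)} = \sqrt{f + \left(\frac{f}{2 f} - 4\right)} = \sqrt{f + \left(\frac{1}{2 f} f - 4\right)} = \sqrt{f + \left(\frac{1}{2} - 4\right)} = \sqrt{f - \frac{7}{2}} = \sqrt{- \frac{7}{2} + f}$)
$34921 J{\left(j,3 \right)} = 34921 \frac{\sqrt{-14 + 4 \cdot 3}}{2} = 34921 \frac{\sqrt{-14 + 12}}{2} = 34921 \frac{\sqrt{-2}}{2} = 34921 \frac{i \sqrt{2}}{2} = \frac{34921 i \sqrt{2}}{2}$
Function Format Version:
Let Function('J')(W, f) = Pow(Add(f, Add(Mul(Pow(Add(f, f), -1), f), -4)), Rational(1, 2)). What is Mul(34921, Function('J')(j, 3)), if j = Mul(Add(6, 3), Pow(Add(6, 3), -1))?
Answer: Mul(Rational(34921, 2), I, Pow(2, Rational(1, 2))) ≈ Mul(24693., I)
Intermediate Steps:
j = 1 (j = Mul(9, Pow(9, -1)) = Mul(9, Rational(1, 9)) = 1)
Function('J')(W, f) = Pow(Add(Rational(-7, 2), f), Rational(1, 2)) (Function('J')(W, f) = Pow(Add(f, Add(Mul(Pow(Mul(2, f), -1), f), -4)), Rational(1, 2)) = Pow(Add(f, Add(Mul(Mul(Rational(1, 2), Pow(f, -1)), f), -4)), Rational(1, 2)) = Pow(Add(f, Add(Rational(1, 2), -4)), Rational(1, 2)) = Pow(Add(f, Rational(-7, 2)), Rational(1, 2)) = Pow(Add(Rational(-7, 2), f), Rational(1, 2)))
Mul(34921, Function('J')(j, 3)) = Mul(34921, Mul(Rational(1, 2), Pow(Add(-14, Mul(4, 3)), Rational(1, 2)))) = Mul(34921, Mul(Rational(1, 2), Pow(Add(-14, 12), Rational(1, 2)))) = Mul(34921, Mul(Rational(1, 2), Pow(-2, Rational(1, 2)))) = Mul(34921, Mul(Rational(1, 2), Mul(I, Pow(2, Rational(1, 2))))) = Mul(34921, Mul(Rational(1, 2), I, Pow(2, Rational(1, 2)))) = Mul(Rational(34921, 2), I, Pow(2, Rational(1, 2)))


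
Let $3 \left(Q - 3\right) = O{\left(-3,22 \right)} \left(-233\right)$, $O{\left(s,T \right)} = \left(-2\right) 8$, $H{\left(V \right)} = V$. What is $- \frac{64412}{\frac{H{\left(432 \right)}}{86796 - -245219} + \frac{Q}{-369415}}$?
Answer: $\frac{4740130141646820}{152395643} \approx 3.1104 \cdot 10^{7}$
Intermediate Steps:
$O{\left(s,T \right)} = -16$
$Q = \frac{3737}{3}$ ($Q = 3 + \frac{\left(-16\right) \left(-233\right)}{3} = 3 + \frac{1}{3} \cdot 3728 = 3 + \frac{3728}{3} = \frac{3737}{3} \approx 1245.7$)
$- \frac{64412}{\frac{H{\left(432 \right)}}{86796 - -245219} + \frac{Q}{-369415}} = - \frac{64412}{\frac{432}{86796 - -245219} + \frac{3737}{3 \left(-369415\right)}} = - \frac{64412}{\frac{432}{86796 + 245219} + \frac{3737}{3} \left(- \frac{1}{369415}\right)} = - \frac{64412}{\frac{432}{332015} - \frac{3737}{1108245}} = - \frac{64412}{- \frac{152395643}{73590792735}} = \left(-64412\right) \left(- \frac{73590792735}{152395643}\right) = \frac{4740130141646820}{152395643}$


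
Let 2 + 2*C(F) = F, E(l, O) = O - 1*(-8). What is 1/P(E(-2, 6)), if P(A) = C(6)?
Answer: 1/2 ≈ 0.50000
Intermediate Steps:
E(l, O) = 8 + O (E(l, O) = O + 8 = 8 + O)
C(F) = -1 + F/2
P(A) = 2 (P(A) = -1 + (1/2)*6 = -1 + 3 = 2)
1/P(E(-2, 6)) = 1/2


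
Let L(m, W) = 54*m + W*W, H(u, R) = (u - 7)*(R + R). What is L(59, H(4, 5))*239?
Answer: 976554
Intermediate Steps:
H(u, R) = 2*R*(-7 + u) (H(u, R) = (-7 + u)*(2*R) = 2*R*(-7 + u))
L(m, W) = W² + 54*m (L(m, W) = 54*m + W² = W² + 54*m)
L(59, H(4, 5))*239 = ((2*5*(-7 + 4))² + 54*59)*239 = ((2*5*(-3))² + 3186)*239 = ((-30)² + 3186)*239 = (900 + 3186)*239 = 4086*239 = 976554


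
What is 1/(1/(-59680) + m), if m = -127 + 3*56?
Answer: 59680/2446879 ≈ 0.024390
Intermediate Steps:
m = 41 (m = -127 + 168 = 41)
1/(1/(-59680) + m) = 1/(1/(-59680) + 41) = 1/(-1/59680 + 41) = 1/(2446879/59680) = 59680/2446879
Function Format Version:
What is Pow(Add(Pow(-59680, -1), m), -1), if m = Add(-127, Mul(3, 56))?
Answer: Rational(59680, 2446879) ≈ 0.024390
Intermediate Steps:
m = 41 (m = Add(-127, 168) = 41)
Pow(Add(Pow(-59680, -1), m), -1) = Pow(Add(Pow(-59680, -1), 41), -1) = Pow(Add(Rational(-1, 59680), 41), -1) = Pow(Rational(2446879, 59680), -1) = Rational(59680, 2446879)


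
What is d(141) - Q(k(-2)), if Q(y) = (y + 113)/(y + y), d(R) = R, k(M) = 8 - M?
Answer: 2697/20 ≈ 134.85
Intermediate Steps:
Q(y) = (113 + y)/(2*y) (Q(y) = (113 + y)/((2*y)) = (113 + y)*(1/(2*y)) = (113 + y)/(2*y))
d(141) - Q(k(-2)) = 141 - (113 + (8 - 1*(-2)))/(2*(8 - 1*(-2))) = 141 - (113 + (8 + 2))/(2*(8 + 2)) = 141 - (113 + 10)/(2*10) = 141 - 123/(2*10) = 141 - 1*123/20 = 141 - 123/20 = 2697/20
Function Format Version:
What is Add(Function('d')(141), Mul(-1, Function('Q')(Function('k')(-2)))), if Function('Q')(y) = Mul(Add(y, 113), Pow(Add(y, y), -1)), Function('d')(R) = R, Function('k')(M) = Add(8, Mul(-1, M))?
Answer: Rational(2697, 20) ≈ 134.85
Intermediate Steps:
Function('Q')(y) = Mul(Rational(1, 2), Pow(y, -1), Add(113, y)) (Function('Q')(y) = Mul(Add(113, y), Pow(Mul(2, y), -1)) = Mul(Add(113, y), Mul(Rational(1, 2), Pow(y, -1))) = Mul(Rational(1, 2), Pow(y, -1), Add(113, y)))
Add(Function('d')(141), Mul(-1, Function('Q')(Function('k')(-2)))) = Add(141, Mul(-1, Mul(Rational(1, 2), Pow(Add(8, Mul(-1, -2)), -1), Add(113, Add(8, Mul(-1, -2)))))) = Add(141, Mul(-1, Mul(Rational(1, 2), Pow(Add(8, 2), -1), Add(113, Add(8, 2))))) = Add(141, Mul(-1, Mul(Rational(1, 2), Pow(10, -1), Add(113, 10)))) = Add(141, Mul(-1, Mul(Rational(1, 2), Rational(1, 10), 123))) = Add(141, Mul(-1, Rational(123, 20))) = Add(141, Rational(-123, 20)) = Rational(2697, 20)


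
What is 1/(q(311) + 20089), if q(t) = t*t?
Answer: 1/116810 ≈ 8.5609e-6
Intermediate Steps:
q(t) = t**2
1/(q(311) + 20089) = 1/(311**2 + 20089) = 1/(96721 + 20089) = 1/116810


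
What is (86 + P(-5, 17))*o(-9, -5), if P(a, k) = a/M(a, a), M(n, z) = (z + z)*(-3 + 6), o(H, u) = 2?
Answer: 517/3 ≈ 172.33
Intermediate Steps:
M(n, z) = 6*z (M(n, z) = (2*z)*3 = 6*z)
P(a, k) = ⅙ (P(a, k) = a/((6*a)) = a*(1/(6*a)) = ⅙)
(86 + P(-5, 17))*o(-9, -5) = (86 + ⅙)*2 = (517/6)*2 = 517/3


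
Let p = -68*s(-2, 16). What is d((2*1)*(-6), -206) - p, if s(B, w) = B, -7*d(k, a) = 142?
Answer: -1094/7 ≈ -156.29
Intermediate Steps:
d(k, a) = -142/7 (d(k, a) = -1/7*142 = -142/7)
p = 136 (p = -68*(-2) = 136)
d((2*1)*(-6), -206) - p = -142/7 - 1*136 = -142/7 - 136 = -1094/7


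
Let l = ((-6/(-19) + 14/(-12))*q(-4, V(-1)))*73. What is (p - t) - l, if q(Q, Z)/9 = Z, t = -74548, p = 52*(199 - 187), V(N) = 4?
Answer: 1470754/19 ≈ 77408.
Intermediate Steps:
p = 624 (p = 52*12 = 624)
q(Q, Z) = 9*Z
l = -42486/19 (l = ((-6/(-19) + 14/(-12))*(9*4))*73 = ((-6*(-1/19) + 14*(-1/12))*36)*73 = ((6/19 - 7/6)*36)*73 = -97/114*36*73 = -582/19*73 = -42486/19 ≈ -2236.1)
(p - t) - l = (624 - 1*(-74548)) - 1*(-42486/19) = (624 + 74548) + 42486/19 = 75172 + 42486/19 = 1470754/19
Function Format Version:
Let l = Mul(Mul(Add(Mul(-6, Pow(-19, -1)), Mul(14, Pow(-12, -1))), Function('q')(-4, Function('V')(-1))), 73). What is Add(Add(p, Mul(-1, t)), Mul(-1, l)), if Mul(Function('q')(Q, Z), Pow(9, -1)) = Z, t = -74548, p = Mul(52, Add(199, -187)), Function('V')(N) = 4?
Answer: Rational(1470754, 19) ≈ 77408.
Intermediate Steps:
p = 624 (p = Mul(52, 12) = 624)
Function('q')(Q, Z) = Mul(9, Z)
l = Rational(-42486, 19) (l = Mul(Mul(Add(Mul(-6, Pow(-19, -1)), Mul(14, Pow(-12, -1))), Mul(9, 4)), 73) = Mul(Mul(Add(Mul(-6, Rational(-1, 19)), Mul(14, Rational(-1, 12))), 36), 73) = Mul(Mul(Add(Rational(6, 19), Rational(-7, 6)), 36), 73) = Mul(Mul(Rational(-97, 114), 36), 73) = Mul(Rational(-582, 19), 73) = Rational(-42486, 19) ≈ -2236.1)
Add(Add(p, Mul(-1, t)), Mul(-1, l)) = Add(Add(624, Mul(-1, -74548)), Mul(-1, Rational(-42486, 19))) = Add(Add(624, 74548), Rational(42486, 19)) = Add(75172, Rational(42486, 19)) = Rational(1470754, 19)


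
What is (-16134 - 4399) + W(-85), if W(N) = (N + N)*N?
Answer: -6083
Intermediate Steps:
W(N) = 2*N² (W(N) = (2*N)*N = 2*N²)
(-16134 - 4399) + W(-85) = (-16134 - 4399) + 2*(-85)² = -20533 + 2*7225 = -20533 + 14450 = -6083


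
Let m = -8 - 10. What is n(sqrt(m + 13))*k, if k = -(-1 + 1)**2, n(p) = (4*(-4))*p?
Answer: 0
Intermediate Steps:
m = -18
n(p) = -16*p
k = 0 (k = -1*0**2 = -1*0 = 0)
n(sqrt(m + 13))*k = -16*sqrt(-18 + 13)*0 = -16*I*sqrt(5)*0 = 0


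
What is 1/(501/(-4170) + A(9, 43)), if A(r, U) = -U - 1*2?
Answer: -1390/62717 ≈ -0.022163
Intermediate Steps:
A(r, U) = -2 - U (A(r, U) = -U - 2 = -2 - U)
1/(501/(-4170) + A(9, 43)) = 1/(501/(-4170) + (-2 - 1*43)) = 1/(501*(-1/4170) + (-2 - 43)) = 1/(-167/1390 - 45) = 1/(-62717/1390) = -1390/62717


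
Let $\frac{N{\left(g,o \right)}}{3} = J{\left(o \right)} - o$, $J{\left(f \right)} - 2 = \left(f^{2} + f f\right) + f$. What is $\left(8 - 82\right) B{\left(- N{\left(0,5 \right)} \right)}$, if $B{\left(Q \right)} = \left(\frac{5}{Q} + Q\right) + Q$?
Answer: $\frac{1801049}{78} \approx 23090.0$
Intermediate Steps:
$J{\left(f \right)} = 2 + f + 2 f^{2}$ ($J{\left(f \right)} = 2 + \left(\left(f^{2} + f f\right) + f\right) = 2 + \left(\left(f^{2} + f^{2}\right) + f\right) = 2 + \left(2 f^{2} + f\right) = 2 + \left(f + 2 f^{2}\right) = 2 + f + 2 f^{2}$)
$N{\left(g,o \right)} = 6 + 6 o^{2}$ ($N{\left(g,o \right)} = 3 \left(\left(2 + o + 2 o^{2}\right) - o\right) = 3 \left(2 + 2 o^{2}\right) = 6 + 6 o^{2}$)
$B{\left(Q \right)} = 2 Q + \frac{5}{Q}$ ($B{\left(Q \right)} = \left(Q + \frac{5}{Q}\right) + Q = 2 Q + \frac{5}{Q}$)
$\left(8 - 82\right) B{\left(- N{\left(0,5 \right)} \right)} = \left(8 - 82\right) \left(2 \left(- (6 + 6 \cdot 5^{2})\right) + \frac{5}{\left(-1\right) \left(6 + 6 \cdot 5^{2}\right)}\right) = - 74 \left(2 \left(- (6 + 6 \cdot 25)\right) + \frac{5}{\left(-1\right) \left(6 + 6 \cdot 25\right)}\right) = - 74 \left(2 \left(- (6 + 150)\right) + \frac{5}{\left(-1\right) \left(6 + 150\right)}\right) = - 74 \left(2 \left(\left(-1\right) 156\right) + \frac{5}{\left(-1\right) 156}\right) = - 74 \left(2 \left(-156\right) + \frac{5}{-156}\right) = - 74 \left(-312 + 5 \left(- \frac{1}{156}\right)\right) = - 74 \left(-312 - \frac{5}{156}\right) = \left(-74\right) \left(- \frac{48677}{156}\right) = \frac{1801049}{78}$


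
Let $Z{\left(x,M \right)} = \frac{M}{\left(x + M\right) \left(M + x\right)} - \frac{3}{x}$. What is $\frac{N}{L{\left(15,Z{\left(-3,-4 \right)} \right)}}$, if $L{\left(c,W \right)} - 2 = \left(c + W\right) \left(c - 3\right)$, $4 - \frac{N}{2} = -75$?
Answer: $\frac{3871}{4729} \approx 0.81857$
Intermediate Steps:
$N = 158$ ($N = 8 - -150 = 8 + 150 = 158$)
$Z{\left(x,M \right)} = - \frac{3}{x} + \frac{M}{\left(M + x\right)^{2}}$ ($Z{\left(x,M \right)} = \frac{M}{\left(M + x\right) \left(M + x\right)} - \frac{3}{x} = \frac{M}{\left(M + x\right)^{2}} - \frac{3}{x} = - \frac{3}{x} + \frac{M}{\left(M + x\right)^{2}}$)
$L{\left(c,W \right)} = 2 + \left(-3 + c\right) \left(W + c\right)$ ($L{\left(c,W \right)} = 2 + \left(c + W\right) \left(c - 3\right) = 2 + \left(W + c\right) \left(-3 + c\right) = 2 + \left(-3 + c\right) \left(W + c\right)$)
$\frac{N}{L{\left(15,Z{\left(-3,-4 \right)} \right)}} = \frac{158}{2 + 15^{2} - 3 \left(- \frac{3}{-3} - \frac{4}{\left(-4 - 3\right)^{2}}\right) - 45 + \left(- \frac{3}{-3} - \frac{4}{\left(-4 - 3\right)^{2}}\right) 15} = \frac{158}{2 + 225 - 3 \left(\left(-3\right) \left(- \frac{1}{3}\right) - \frac{4}{49}\right) - 45 + \left(\left(-3\right) \left(- \frac{1}{3}\right) - \frac{4}{49}\right) 15} = \frac{158}{2 + 225 - 3 \left(1 - \frac{4}{49}\right) - 45 + \left(1 - \frac{4}{49}\right) 15} = \frac{158}{2 + 225 - \frac{135}{49} - 45 + \frac{45}{49} \cdot 15} = \frac{158}{2 + 225 - \frac{135}{49} - 45 + \frac{675}{49}} = \frac{158}{\frac{9458}{49}} = 158 \cdot \frac{49}{9458} = \frac{3871}{4729}$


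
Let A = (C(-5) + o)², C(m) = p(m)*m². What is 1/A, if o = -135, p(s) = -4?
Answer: 1/55225 ≈ 1.8108e-5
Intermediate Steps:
C(m) = -4*m²
A = 55225 (A = (-4*(-5)² - 135)² = (-4*25 - 135)² = (-100 - 135)² = (-235)² = 55225)
1/A = 1/55225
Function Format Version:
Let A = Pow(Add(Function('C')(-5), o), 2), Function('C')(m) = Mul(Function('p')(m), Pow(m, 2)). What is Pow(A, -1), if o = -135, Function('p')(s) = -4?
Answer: Rational(1, 55225) ≈ 1.8108e-5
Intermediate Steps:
Function('C')(m) = Mul(-4, Pow(m, 2))
A = 55225 (A = Pow(Add(Mul(-4, Pow(-5, 2)), -135), 2) = Pow(Add(Mul(-4, 25), -135), 2) = Pow(Add(-100, -135), 2) = Pow(-235, 2) = 55225)
Pow(A, -1) = Pow(55225, -1) = Rational(1, 55225)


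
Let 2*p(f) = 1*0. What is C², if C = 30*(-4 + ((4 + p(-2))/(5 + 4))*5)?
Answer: 25600/9 ≈ 2844.4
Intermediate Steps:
p(f) = 0 (p(f) = (1*0)/2 = (½)*0 = 0)
C = -160/3 (C = 30*(-4 + ((4 + 0)/(5 + 4))*5) = 30*(-4 + (4/9)*5) = 30*(-4 + 20/9) = 30*(-16/9) = -160/3 ≈ -53.333)
C² = (-160/3)² = 25600/9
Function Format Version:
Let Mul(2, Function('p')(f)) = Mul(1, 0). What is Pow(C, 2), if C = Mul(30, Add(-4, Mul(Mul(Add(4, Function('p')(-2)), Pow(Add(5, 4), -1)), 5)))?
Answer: Rational(25600, 9) ≈ 2844.4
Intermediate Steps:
Function('p')(f) = 0 (Function('p')(f) = Mul(Rational(1, 2), Mul(1, 0)) = Mul(Rational(1, 2), 0) = 0)
C = Rational(-160, 3) (C = Mul(30, Add(-4, Mul(Mul(Add(4, 0), Pow(Add(5, 4), -1)), 5))) = Mul(30, Add(-4, Mul(Mul(4, Pow(9, -1)), 5))) = Mul(30, Add(-4, Mul(Mul(4, Rational(1, 9)), 5))) = Mul(30, Add(-4, Mul(Rational(4, 9), 5))) = Mul(30, Add(-4, Rational(20, 9))) = Mul(30, Rational(-16, 9)) = Rational(-160, 3) ≈ -53.333)
Pow(C, 2) = Pow(Rational(-160, 3), 2) = Rational(25600, 9)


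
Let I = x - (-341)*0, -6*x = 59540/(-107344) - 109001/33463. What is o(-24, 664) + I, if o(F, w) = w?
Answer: 3581107310503/5388078408 ≈ 664.64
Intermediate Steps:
x = 3423247591/5388078408 (x = -(59540/(-107344) - 109001/33463)/6 = -(59540*(-1/107344) - 109001*1/33463)/6 = -(-14885/26836 - 109001/33463)/6 = -⅙*(-3423247591/898013068) = 3423247591/5388078408 ≈ 0.63534)
I = 3423247591/5388078408 (I = 3423247591/5388078408 - (-341)*0 = 3423247591/5388078408 - 1*0 = 3423247591/5388078408 + 0 = 3423247591/5388078408 ≈ 0.63534)
o(-24, 664) + I = 664 + 3423247591/5388078408 = 3581107310503/5388078408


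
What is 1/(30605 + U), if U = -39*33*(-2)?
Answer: 1/33179 ≈ 3.0140e-5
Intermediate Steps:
U = 2574 (U = -1287*(-2) = 2574)
1/(30605 + U) = 1/(30605 + 2574) = 1/33179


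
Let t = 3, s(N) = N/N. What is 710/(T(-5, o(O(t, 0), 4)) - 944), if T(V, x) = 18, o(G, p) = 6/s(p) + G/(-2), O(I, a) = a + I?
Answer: -355/463 ≈ -0.76674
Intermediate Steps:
s(N) = 1
O(I, a) = I + a
o(G, p) = 6 - G/2 (o(G, p) = 6/1 + G/(-2) = 6*1 + G*(-1/2) = 6 - G/2)
710/(T(-5, o(O(t, 0), 4)) - 944) = 710/(18 - 944) = 710/(-926) = -1/926*710 = -355/463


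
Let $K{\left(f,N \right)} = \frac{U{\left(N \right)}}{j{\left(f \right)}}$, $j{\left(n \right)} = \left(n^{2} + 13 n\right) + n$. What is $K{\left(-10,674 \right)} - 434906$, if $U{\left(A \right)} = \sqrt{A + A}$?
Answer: $-434906 - \frac{\sqrt{337}}{20} \approx -4.3491 \cdot 10^{5}$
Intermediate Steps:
$j{\left(n \right)} = n^{2} + 14 n$
$U{\left(A \right)} = \sqrt{2} \sqrt{A}$ ($U{\left(A \right)} = \sqrt{2 A} = \sqrt{2} \sqrt{A}$)
$K{\left(f,N \right)} = \frac{\sqrt{2} \sqrt{N}}{f \left(14 + f\right)}$
$K{\left(-10,674 \right)} - 434906 = \frac{\sqrt{2} \sqrt{674}}{\left(-10\right) \left(14 - 10\right)} - 434906 = \sqrt{2} \sqrt{674} \left(- \frac{1}{10}\right) \frac{1}{4} - 434906 = - \frac{\sqrt{337}}{20} - 434906 = -434906 - \frac{\sqrt{337}}{20}$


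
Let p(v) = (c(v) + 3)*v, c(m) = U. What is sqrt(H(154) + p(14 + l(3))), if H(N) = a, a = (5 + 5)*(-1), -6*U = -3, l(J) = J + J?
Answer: 2*sqrt(15) ≈ 7.7460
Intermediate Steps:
l(J) = 2*J
U = 1/2 (U = -1/6*(-3) = 1/2 ≈ 0.50000)
c(m) = 1/2
p(v) = 7*v/2 (p(v) = (1/2 + 3)*v = 7*v/2)
a = -10 (a = 10*(-1) = -10)
H(N) = -10
sqrt(H(154) + p(14 + l(3))) = sqrt(-10 + 7*(14 + 2*3)/2) = sqrt(-10 + 7*(14 + 6)/2) = sqrt(-10 + (7/2)*20) = sqrt(-10 + 70) = sqrt(60) = 2*sqrt(15)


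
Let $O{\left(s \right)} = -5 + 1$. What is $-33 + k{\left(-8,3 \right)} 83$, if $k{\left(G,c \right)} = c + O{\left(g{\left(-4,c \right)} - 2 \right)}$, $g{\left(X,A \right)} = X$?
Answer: $-116$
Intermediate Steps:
$O{\left(s \right)} = -4$
$k{\left(G,c \right)} = -4 + c$ ($k{\left(G,c \right)} = c - 4 = -4 + c$)
$-33 + k{\left(-8,3 \right)} 83 = -33 + \left(-4 + 3\right) 83 = -33 - 83 = -116$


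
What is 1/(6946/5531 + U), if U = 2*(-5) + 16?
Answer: 5531/40132 ≈ 0.13782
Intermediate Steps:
U = 6 (U = -10 + 16 = 6)
1/(6946/5531 + U) = 1/(6946/5531 + 6) = 1/(40132/5531) = 5531/40132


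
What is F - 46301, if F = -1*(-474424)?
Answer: 428123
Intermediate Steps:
F = 474424
F - 46301 = 474424 - 46301 = 428123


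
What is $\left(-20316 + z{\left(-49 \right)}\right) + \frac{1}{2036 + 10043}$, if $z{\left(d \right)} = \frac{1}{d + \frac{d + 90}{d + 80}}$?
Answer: $- \frac{362697085763}{17852762} \approx -20316.0$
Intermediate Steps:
$z{\left(d \right)} = \frac{1}{d + \frac{90 + d}{80 + d}}$
$\left(-20316 + z{\left(-49 \right)}\right) + \frac{1}{2036 + 10043} = \left(-20316 + \frac{80 - 49}{90 + \left(-49\right)^{2} + 81 \left(-49\right)}\right) + \frac{1}{2036 + 10043} = \left(-20316 + \frac{1}{90 + 2401 - 3969} \cdot 31\right) + \frac{1}{12079} = \left(-20316 + \frac{1}{-1478} \cdot 31\right) + \frac{1}{12079} = \left(-20316 - \frac{31}{1478}\right) + \frac{1}{12079} = - \frac{30027079}{1478} + \frac{1}{12079} = - \frac{362697085763}{17852762}$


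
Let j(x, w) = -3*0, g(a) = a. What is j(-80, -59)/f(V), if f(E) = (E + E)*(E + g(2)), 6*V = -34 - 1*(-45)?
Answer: 0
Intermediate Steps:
j(x, w) = 0
V = 11/6 (V = (-34 - 1*(-45))/6 = (-34 + 45)/6 = (⅙)*11 = 11/6 ≈ 1.8333)
f(E) = 2*E*(2 + E) (f(E) = (E + E)*(E + 2) = (2*E)*(2 + E) = 2*E*(2 + E))
j(-80, -59)/f(V) = 0/((2*(11/6)*(2 + 11/6))) = 0/((2*(11/6)*(23/6))) = 0/(253/18) = 0*(18/253) = 0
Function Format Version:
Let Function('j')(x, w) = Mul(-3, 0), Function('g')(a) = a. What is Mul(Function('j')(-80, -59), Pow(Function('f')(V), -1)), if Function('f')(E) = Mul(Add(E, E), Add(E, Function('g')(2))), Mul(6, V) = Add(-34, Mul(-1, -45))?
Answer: 0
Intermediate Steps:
Function('j')(x, w) = 0
V = Rational(11, 6) (V = Mul(Rational(1, 6), Add(-34, Mul(-1, -45))) = Mul(Rational(1, 6), Add(-34, 45)) = Mul(Rational(1, 6), 11) = Rational(11, 6) ≈ 1.8333)
Function('f')(E) = Mul(2, E, Add(2, E)) (Function('f')(E) = Mul(Add(E, E), Add(E, 2)) = Mul(Mul(2, E), Add(2, E)) = Mul(2, E, Add(2, E)))
Mul(Function('j')(-80, -59), Pow(Function('f')(V), -1)) = Mul(0, Pow(Mul(2, Rational(11, 6), Add(2, Rational(11, 6))), -1)) = Mul(0, Pow(Mul(2, Rational(11, 6), Rational(23, 6)), -1)) = Mul(0, Pow(Rational(253, 18), -1)) = Mul(0, Rational(18, 253)) = 0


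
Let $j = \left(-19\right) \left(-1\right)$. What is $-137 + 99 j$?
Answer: $1744$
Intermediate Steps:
$j = 19$
$-137 + 99 j = -137 + 99 \cdot 19 = -137 + 1881 = 1744$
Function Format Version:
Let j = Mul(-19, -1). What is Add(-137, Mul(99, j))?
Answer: 1744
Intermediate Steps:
j = 19
Add(-137, Mul(99, j)) = Add(-137, Mul(99, 19)) = Add(-137, 1881) = 1744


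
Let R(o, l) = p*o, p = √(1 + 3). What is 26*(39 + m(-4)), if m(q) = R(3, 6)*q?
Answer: 390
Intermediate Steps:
p = 2 (p = √4 = 2)
R(o, l) = 2*o
m(q) = 6*q (m(q) = (2*3)*q = 6*q)
26*(39 + m(-4)) = 26*(39 + 6*(-4)) = 26*(39 - 24) = 26*15 = 390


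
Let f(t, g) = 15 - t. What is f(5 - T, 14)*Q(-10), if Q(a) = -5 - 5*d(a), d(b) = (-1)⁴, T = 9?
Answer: -190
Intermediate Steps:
d(b) = 1
Q(a) = -10 (Q(a) = -5 - 5*1 = -5 - 5 = -10)
f(5 - T, 14)*Q(-10) = (15 - (5 - 1*9))*(-10) = (15 - (5 - 9))*(-10) = (15 - 1*(-4))*(-10) = (15 + 4)*(-10) = 19*(-10) = -190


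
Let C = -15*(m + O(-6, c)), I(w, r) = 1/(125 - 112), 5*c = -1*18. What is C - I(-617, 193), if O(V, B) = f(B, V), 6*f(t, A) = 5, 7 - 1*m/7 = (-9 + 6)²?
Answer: 5133/26 ≈ 197.42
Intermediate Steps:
m = -14 (m = 49 - 7*(-9 + 6)² = 49 - 7*(-3)² = 49 - 7*9 = 49 - 63 = -14)
f(t, A) = ⅚ (f(t, A) = (⅙)*5 = ⅚)
c = -18/5 (c = (-1*18)/5 = (⅕)*(-18) = -18/5 ≈ -3.6000)
O(V, B) = ⅚
I(w, r) = 1/13
C = 395/2 (C = -15*(-14 + ⅚) = -15*(-79/6) = 395/2 ≈ 197.50)
C - I(-617, 193) = 395/2 - 1*1/13 = 395/2 - 1/13 = 5133/26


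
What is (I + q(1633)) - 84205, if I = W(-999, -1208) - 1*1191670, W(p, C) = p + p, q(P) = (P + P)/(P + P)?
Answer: -1277872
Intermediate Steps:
q(P) = 1 (q(P) = (2*P)/((2*P)) = (2*P)*(1/(2*P)) = 1)
W(p, C) = 2*p
I = -1193668 (I = 2*(-999) - 1*1191670 = -1998 - 1191670 = -1193668)
(I + q(1633)) - 84205 = (-1193668 + 1) - 84205 = -1193667 - 84205 = -1277872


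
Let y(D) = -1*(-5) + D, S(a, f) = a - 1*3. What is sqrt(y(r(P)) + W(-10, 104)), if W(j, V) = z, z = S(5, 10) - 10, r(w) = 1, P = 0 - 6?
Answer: I*sqrt(2) ≈ 1.4142*I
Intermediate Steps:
P = -6
S(a, f) = -3 + a (S(a, f) = a - 3 = -3 + a)
z = -8 (z = (-3 + 5) - 10 = 2 - 10 = -8)
W(j, V) = -8
y(D) = 5 + D
sqrt(y(r(P)) + W(-10, 104)) = sqrt((5 + 1) - 8) = sqrt(6 - 8) = sqrt(-2) = I*sqrt(2)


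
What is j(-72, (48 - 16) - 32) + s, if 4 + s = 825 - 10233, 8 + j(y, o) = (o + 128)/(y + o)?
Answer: -84796/9 ≈ -9421.8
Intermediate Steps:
j(y, o) = -8 + (128 + o)/(o + y) (j(y, o) = -8 + (o + 128)/(y + o) = -8 + (128 + o)/(o + y))
s = -9412 (s = -4 + (825 - 10233) = -4 - 9408 = -9412)
j(-72, (48 - 16) - 32) + s = (128 - 8*(-72) - 7*((48 - 16) - 32))/(((48 - 16) - 32) - 72) - 9412 = (128 + 576 - 7*(32 - 32))/((32 - 32) - 72) - 9412 = (128 + 576 - 7*0)/(0 - 72) - 9412 = (128 + 576 + 0)/(-72) - 9412 = -1/72*704 - 9412 = -88/9 - 9412 = -84796/9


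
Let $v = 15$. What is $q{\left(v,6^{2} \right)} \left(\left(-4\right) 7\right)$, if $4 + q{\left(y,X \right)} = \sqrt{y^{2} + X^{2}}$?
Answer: $-980$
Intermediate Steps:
$q{\left(y,X \right)} = -4 + \sqrt{X^{2} + y^{2}}$ ($q{\left(y,X \right)} = -4 + \sqrt{y^{2} + X^{2}} = -4 + \sqrt{X^{2} + y^{2}}$)
$q{\left(v,6^{2} \right)} \left(\left(-4\right) 7\right) = \left(-4 + \sqrt{\left(6^{2}\right)^{2} + 15^{2}}\right) \left(\left(-4\right) 7\right) = \left(-4 + \sqrt{36^{2} + 225}\right) \left(-28\right) = \left(-4 + \sqrt{1296 + 225}\right) \left(-28\right) = \left(-4 + \sqrt{1521}\right) \left(-28\right) = \left(-4 + 39\right) \left(-28\right) = 35 \left(-28\right) = -980$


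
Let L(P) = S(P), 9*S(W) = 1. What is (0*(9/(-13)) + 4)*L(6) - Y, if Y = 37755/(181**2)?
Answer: -208751/294849 ≈ -0.70799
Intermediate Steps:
S(W) = 1/9 (S(W) = (1/9)*1 = 1/9)
L(P) = 1/9
Y = 37755/32761 ≈ 1.1524
(0*(9/(-13)) + 4)*L(6) - Y = (0*(9/(-13)) + 4)*(1/9) - 1*37755/32761 = (0*(9*(-1/13)) + 4)*(1/9) - 37755/32761 = (0*(-9/13) + 4)*(1/9) - 37755/32761 = (0 + 4)*(1/9) - 37755/32761 = 4*(1/9) - 37755/32761 = 4/9 - 37755/32761 = -208751/294849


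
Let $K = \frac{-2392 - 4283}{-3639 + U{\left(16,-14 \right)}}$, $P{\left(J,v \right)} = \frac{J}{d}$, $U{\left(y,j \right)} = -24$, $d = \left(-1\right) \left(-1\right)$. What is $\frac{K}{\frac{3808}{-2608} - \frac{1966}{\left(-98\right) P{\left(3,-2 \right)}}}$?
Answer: $\frac{17771075}{50973901} \approx 0.34863$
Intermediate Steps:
$d = 1$
$P{\left(J,v \right)} = J$ ($P{\left(J,v \right)} = \frac{J}{1} = J 1 = J$)
$K = \frac{2225}{1221}$ ($K = \frac{-2392 - 4283}{-3639 - 24} = - \frac{6675}{-3663} = \left(-6675\right) \left(- \frac{1}{3663}\right) = \frac{2225}{1221} \approx 1.8223$)
$\frac{K}{\frac{3808}{-2608} - \frac{1966}{\left(-98\right) P{\left(3,-2 \right)}}} = \frac{2225}{1221 \left(\frac{3808}{-2608} - \frac{1966}{\left(-98\right) 3}\right)} = \frac{2225}{1221 \left(3808 \left(- \frac{1}{2608}\right) - \frac{1966}{-294}\right)} = \frac{2225}{1221 \left(- \frac{238}{163} - - \frac{983}{147}\right)} = \frac{2225}{1221 \left(- \frac{238}{163} + \frac{983}{147}\right)} = \frac{2225}{1221 \cdot \frac{125243}{23961}} = \frac{2225}{1221} \cdot \frac{23961}{125243} = \frac{17771075}{50973901}$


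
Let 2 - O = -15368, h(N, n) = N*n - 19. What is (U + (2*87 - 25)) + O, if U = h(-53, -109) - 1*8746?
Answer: 12531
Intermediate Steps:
h(N, n) = -19 + N*n
O = 15370 (O = 2 - 1*(-15368) = 2 + 15368 = 15370)
U = -2988 (U = (-19 - 53*(-109)) - 1*8746 = (-19 + 5777) - 8746 = 5758 - 8746 = -2988)
(U + (2*87 - 25)) + O = (-2988 + (2*87 - 25)) + 15370 = (-2988 + (174 - 25)) + 15370 = (-2988 + 149) + 15370 = -2839 + 15370 = 12531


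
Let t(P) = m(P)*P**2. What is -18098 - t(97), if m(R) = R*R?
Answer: -88547379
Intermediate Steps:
m(R) = R**2
t(P) = P**4 (t(P) = P**2*P**2 = P**4)
-18098 - t(97) = -18098 - 1*97**4 = -18098 - 1*88529281 = -18098 - 88529281 = -88547379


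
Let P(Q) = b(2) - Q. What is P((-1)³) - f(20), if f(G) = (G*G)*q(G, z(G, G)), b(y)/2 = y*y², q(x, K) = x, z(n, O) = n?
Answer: -7983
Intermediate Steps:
b(y) = 2*y³ (b(y) = 2*(y*y²) = 2*y³)
P(Q) = 16 - Q (P(Q) = 2*2³ - Q = 2*8 - Q = 16 - Q)
f(G) = G³ (f(G) = (G*G)*G = G²*G = G³)
P((-1)³) - f(20) = (16 - 1*(-1)³) - 1*20³ = (16 - 1*(-1)) - 1*8000 = (16 + 1) - 8000 = 17 - 8000 = -7983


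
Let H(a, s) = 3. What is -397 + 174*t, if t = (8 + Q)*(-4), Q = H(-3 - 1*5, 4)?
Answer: -8053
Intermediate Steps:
Q = 3
t = -44 (t = (8 + 3)*(-4) = 11*(-4) = -44)
-397 + 174*t = -397 + 174*(-44) = -397 - 7656 = -8053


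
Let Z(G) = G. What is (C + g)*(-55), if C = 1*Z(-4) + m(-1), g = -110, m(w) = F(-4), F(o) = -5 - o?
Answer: 6325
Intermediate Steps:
m(w) = -1 (m(w) = -5 - 1*(-4) = -5 + 4 = -1)
C = -5 (C = 1*(-4) - 1 = -4 - 1 = -5)
(C + g)*(-55) = (-5 - 110)*(-55) = -115*(-55) = 6325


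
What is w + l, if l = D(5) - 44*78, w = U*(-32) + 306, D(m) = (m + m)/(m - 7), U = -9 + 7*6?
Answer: -4187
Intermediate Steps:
U = 33 (U = -9 + 42 = 33)
D(m) = 2*m/(-7 + m) (D(m) = (2*m)/(-7 + m) = 2*m/(-7 + m))
w = -750 (w = 33*(-32) + 306 = -1056 + 306 = -750)
l = -3437 (l = 2*5/(-7 + 5) - 44*78 = 2*5/(-2) - 3432 = 2*5*(-½) - 3432 = -5 - 3432 = -3437)
w + l = -750 - 3437 = -4187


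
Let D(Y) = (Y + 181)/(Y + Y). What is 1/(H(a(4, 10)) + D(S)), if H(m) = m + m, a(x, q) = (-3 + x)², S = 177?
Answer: 177/533 ≈ 0.33208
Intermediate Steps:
D(Y) = (181 + Y)/(2*Y) (D(Y) = (181 + Y)/((2*Y)) = (181 + Y)*(1/(2*Y)) = (181 + Y)/(2*Y))
H(m) = 2*m
1/(H(a(4, 10)) + D(S)) = 1/(2*(-3 + 4)² + (½)*(181 + 177)/177) = 1/(2*1² + (½)*(1/177)*358) = 1/(2*1 + 179/177) = 1/(2 + 179/177) = 1/(533/177) = 177/533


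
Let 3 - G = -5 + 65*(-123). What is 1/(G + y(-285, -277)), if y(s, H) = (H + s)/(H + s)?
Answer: 1/8004 ≈ 0.00012494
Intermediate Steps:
G = 8003 (G = 3 - (-5 + 65*(-123)) = 3 - (-5 - 7995) = 3 - 1*(-8000) = 3 + 8000 = 8003)
y(s, H) = 1
1/(G + y(-285, -277)) = 1/(8003 + 1) = 1/8004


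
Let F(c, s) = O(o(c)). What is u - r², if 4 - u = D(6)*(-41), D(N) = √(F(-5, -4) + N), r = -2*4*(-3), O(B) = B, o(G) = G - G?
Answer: -572 + 41*√6 ≈ -471.57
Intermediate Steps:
o(G) = 0
F(c, s) = 0
r = 24 (r = -8*(-3) = 24)
D(N) = √N (D(N) = √(0 + N) = √N)
u = 4 + 41*√6 (u = 4 - √6*(-41) = 4 - (-41)*√6 = 4 + 41*√6 ≈ 104.43)
u - r² = (4 + 41*√6) - 1*24² = (4 + 41*√6) - 1*576 = (4 + 41*√6) - 576 = -572 + 41*√6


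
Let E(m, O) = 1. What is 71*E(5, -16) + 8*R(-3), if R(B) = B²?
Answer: 143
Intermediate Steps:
71*E(5, -16) + 8*R(-3) = 71*1 + 8*(-3)² = 71 + 8*9 = 71 + 72 = 143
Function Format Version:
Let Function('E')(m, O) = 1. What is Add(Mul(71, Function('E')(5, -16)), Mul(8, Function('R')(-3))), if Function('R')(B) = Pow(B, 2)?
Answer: 143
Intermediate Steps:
Add(Mul(71, Function('E')(5, -16)), Mul(8, Function('R')(-3))) = Add(Mul(71, 1), Mul(8, Pow(-3, 2))) = Add(71, Mul(8, 9)) = Add(71, 72) = 143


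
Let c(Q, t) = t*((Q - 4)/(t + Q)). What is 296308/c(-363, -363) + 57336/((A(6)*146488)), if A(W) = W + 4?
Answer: -108511285471/67201370 ≈ -1614.7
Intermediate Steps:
A(W) = 4 + W
c(Q, t) = t*(-4 + Q)/(Q + t) (c(Q, t) = t*((-4 + Q)/(Q + t)) = t*(-4 + Q)/(Q + t))
296308/c(-363, -363) + 57336/((A(6)*146488)) = 296308/((-363*(-4 - 363)/(-363 - 363))) + 57336/(((4 + 6)*146488)) = 296308/((-363*(-367)/(-726))) + 57336/((10*146488)) = 296308/((-363*(-1/726)*(-367))) + 57336/1464880 = 296308/(-367/2) + 57336*(1/1464880) = 296308*(-2/367) + 7167/183110 = -592616/367 + 7167/183110 = -108511285471/67201370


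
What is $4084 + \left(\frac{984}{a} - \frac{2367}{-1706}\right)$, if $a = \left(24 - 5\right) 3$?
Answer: $\frac{132983317}{32414} \approx 4102.6$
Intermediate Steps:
$a = 57$ ($a = 19 \cdot 3 = 57$)
$4084 + \left(\frac{984}{a} - \frac{2367}{-1706}\right) = 4084 + \left(\frac{984}{57} - \frac{2367}{-1706}\right) = 4084 + \left(984 \cdot \frac{1}{57} - - \frac{2367}{1706}\right) = 4084 + \left(\frac{328}{19} + \frac{2367}{1706}\right) = 4084 + \frac{604541}{32414} = \frac{132983317}{32414}$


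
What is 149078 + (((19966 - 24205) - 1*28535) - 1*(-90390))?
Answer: 206694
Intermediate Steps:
149078 + (((19966 - 24205) - 1*28535) - 1*(-90390)) = 149078 + ((-4239 - 28535) + 90390) = 149078 + (-32774 + 90390) = 149078 + 57616 = 206694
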